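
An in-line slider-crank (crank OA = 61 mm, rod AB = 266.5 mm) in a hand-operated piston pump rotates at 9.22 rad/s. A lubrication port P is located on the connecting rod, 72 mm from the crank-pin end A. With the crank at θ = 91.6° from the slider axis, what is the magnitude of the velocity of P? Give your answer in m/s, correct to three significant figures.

0.561

ω = 9.22 rad/s.  Crank-pin speed |V_A| = rω = 0.56242 m/s, perpendicular to OA.
Rod angle: sinφ = −(r/L) sinθ ⇒ φ = -13.227°; ω_rod = −rω cosθ/√(L²−r²sin²θ) = +0.060531 rad/s.
V_P = V_A + ω_rod × AP, with AP = 0.072 m along the rod.
Components: V_Px = −rω sinθ − a·ω_rod·sinφ = -0.5612 m/s;  V_Py = rω cosθ + a·ω_rod·cosφ = -0.011461 m/s.
|V_P| = √(V_Px² + V_Py²) = 0.56132 m/s.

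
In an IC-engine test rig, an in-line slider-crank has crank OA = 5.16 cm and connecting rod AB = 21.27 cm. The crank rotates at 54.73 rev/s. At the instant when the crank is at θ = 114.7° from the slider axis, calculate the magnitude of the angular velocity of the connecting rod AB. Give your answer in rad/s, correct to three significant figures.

ω = 343.9 rad/s (converted from 54.73 rev/s).
The rod makes angle φ with the slider axis where L sinφ = r sinθ; differentiating, L cosφ·φ̇ = r ω cosθ.
L cosφ = √(L² − r² sin²θ) = 0.20747 m.
|ω_rod| = r ω |cosθ| / √(L² − r² sin²θ) = 0.0516·343.9·0.41787/0.20747 = 35.739 rad/s.

35.7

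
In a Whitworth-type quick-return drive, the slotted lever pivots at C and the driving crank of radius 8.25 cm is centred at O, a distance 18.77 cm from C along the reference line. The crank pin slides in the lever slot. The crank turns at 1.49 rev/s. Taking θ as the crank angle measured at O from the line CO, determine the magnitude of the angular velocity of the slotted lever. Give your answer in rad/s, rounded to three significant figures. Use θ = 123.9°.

ω = 9.362 rad/s (from 1.49 rev/s).
Crank pin A relative to C: A = (d + r cosθ, r sinθ); lever angle φ = atan2(r sinθ, d + r cosθ).
Differentiating tanφ: φ̇ = rω(d cosθ + r)/(d² + r² + 2dr cosθ).
d² + r² + 2dr cosθ = |CA|² = 0.0247639 m²;  d cosθ + r = -0.022189 m.
|ω_lever| = |0.0825·9.362·-0.022189| / 0.0247639 = 0.69204 rad/s.

0.692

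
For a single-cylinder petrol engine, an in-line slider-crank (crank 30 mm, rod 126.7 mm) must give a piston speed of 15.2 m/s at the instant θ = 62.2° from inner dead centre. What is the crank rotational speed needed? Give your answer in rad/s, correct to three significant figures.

For an in-line slider-crank, |v_piston| = rω|sinθ|·[1 + r cosθ/√(L² − r² sin²θ)].
With r = 0.03 m, L = 0.1267 m, θ = 62.2°: the bracketed kinematic factor |dx/dθ| = 0.029534 m.
ω = v/|dx/dθ| = 15.2/0.029534 = 514.65 rad/s.

515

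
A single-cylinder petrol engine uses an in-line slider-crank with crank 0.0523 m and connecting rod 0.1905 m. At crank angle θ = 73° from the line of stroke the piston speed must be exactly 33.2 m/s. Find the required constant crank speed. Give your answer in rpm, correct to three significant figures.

5850

For an in-line slider-crank, |v_piston| = rω|sinθ|·[1 + r cosθ/√(L² − r² sin²θ)].
With r = 0.0523 m, L = 0.1905 m, θ = 73°: the bracketed kinematic factor |dx/dθ| = 0.054175 m.
ω = v/|dx/dθ| = 33.2/0.054175 = 612.83 rad/s.
N = 60ω/(2π) = 5852.1 rpm.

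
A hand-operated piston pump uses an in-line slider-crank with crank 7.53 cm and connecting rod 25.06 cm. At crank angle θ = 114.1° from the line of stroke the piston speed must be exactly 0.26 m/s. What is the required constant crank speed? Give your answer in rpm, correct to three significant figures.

41.4

For an in-line slider-crank, |v_piston| = rω|sinθ|·[1 + r cosθ/√(L² − r² sin²θ)].
With r = 0.0753 m, L = 0.2506 m, θ = 114.1°: the bracketed kinematic factor |dx/dθ| = 0.059966 m.
ω = v/|dx/dθ| = 0.26/0.059966 = 4.3358 rad/s.
N = 60ω/(2π) = 41.403 rpm.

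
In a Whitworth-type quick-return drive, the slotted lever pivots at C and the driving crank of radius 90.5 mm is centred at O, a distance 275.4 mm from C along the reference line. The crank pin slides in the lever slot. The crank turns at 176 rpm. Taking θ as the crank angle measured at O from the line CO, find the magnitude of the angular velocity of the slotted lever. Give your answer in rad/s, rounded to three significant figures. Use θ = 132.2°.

ω = 18.43 rad/s (from 176 rpm).
Crank pin A relative to C: A = (d + r cosθ, r sinθ); lever angle φ = atan2(r sinθ, d + r cosθ).
Differentiating tanφ: φ̇ = rω(d cosθ + r)/(d² + r² + 2dr cosθ).
d² + r² + 2dr cosθ = |CA|² = 0.0505519 m²;  d cosθ + r = -0.094492 m.
|ω_lever| = |0.0905·18.43·-0.094492| / 0.0505519 = 3.1178 rad/s.

3.12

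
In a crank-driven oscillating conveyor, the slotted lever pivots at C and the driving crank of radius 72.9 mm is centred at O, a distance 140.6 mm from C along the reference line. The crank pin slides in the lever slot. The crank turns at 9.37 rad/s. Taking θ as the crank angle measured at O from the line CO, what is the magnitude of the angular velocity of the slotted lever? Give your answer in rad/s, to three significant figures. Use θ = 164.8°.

ω = 9.37 rad/s
Crank pin A relative to C: A = (d + r cosθ, r sinθ); lever angle φ = atan2(r sinθ, d + r cosθ).
Differentiating tanφ: φ̇ = rω(d cosθ + r)/(d² + r² + 2dr cosθ).
d² + r² + 2dr cosθ = |CA|² = 0.00530043 m²;  d cosθ + r = -0.062781 m.
|ω_lever| = |0.0729·9.37·-0.062781| / 0.00530043 = 8.0907 rad/s.

8.09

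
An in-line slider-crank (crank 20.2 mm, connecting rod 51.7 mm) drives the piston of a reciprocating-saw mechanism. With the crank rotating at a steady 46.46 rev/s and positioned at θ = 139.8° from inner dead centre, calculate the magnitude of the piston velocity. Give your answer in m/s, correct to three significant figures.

ω = 2π·46.5 = 291.9 rad/s
For an in-line slider-crank, x = r cosθ + √(L² − r² sin²θ), so v = −rω sinθ·[1 + r cosθ/√(L² − r² sin²θ)].
With r = 0.0202 m, L = 0.0517 m, θ = 139.8°: √(L² − r² sin²θ) = 0.050029 m.
v = −0.0202·291.9·0.64546·[1 + 0.0202·-0.76380/0.050029] = -2.6323 m/s.
|v| = 2.6323 m/s.

2.63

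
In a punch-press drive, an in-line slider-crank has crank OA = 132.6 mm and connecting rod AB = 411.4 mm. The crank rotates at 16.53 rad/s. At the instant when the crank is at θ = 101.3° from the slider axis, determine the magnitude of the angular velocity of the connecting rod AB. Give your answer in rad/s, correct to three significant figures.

ω = 16.53 rad/s
The rod makes angle φ with the slider axis where L sinφ = r sinθ; differentiating, L cosφ·φ̇ = r ω cosθ.
L cosφ = √(L² − r² sin²θ) = 0.39031 m.
|ω_rod| = r ω |cosθ| / √(L² − r² sin²θ) = 0.1326·16.53·0.19595/0.39031 = 1.1004 rad/s.

1.10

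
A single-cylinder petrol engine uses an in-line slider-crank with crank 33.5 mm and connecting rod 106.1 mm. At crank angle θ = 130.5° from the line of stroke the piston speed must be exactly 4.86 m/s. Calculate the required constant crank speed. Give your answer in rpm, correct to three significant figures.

For an in-line slider-crank, |v_piston| = rω|sinθ|·[1 + r cosθ/√(L² − r² sin²θ)].
With r = 0.0335 m, L = 0.1061 m, θ = 130.5°: the bracketed kinematic factor |dx/dθ| = 0.020093 m.
ω = v/|dx/dθ| = 4.86/0.020093 = 241.88 rad/s.
N = 60ω/(2π) = 2309.8 rpm.

2310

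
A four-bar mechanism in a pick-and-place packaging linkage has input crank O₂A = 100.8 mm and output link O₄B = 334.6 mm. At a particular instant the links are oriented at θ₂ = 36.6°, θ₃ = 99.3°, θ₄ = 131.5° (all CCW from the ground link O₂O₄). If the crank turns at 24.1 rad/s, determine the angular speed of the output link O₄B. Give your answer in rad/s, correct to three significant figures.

12.1

ω₂ = 24.1 rad/s
Differentiating the loop-closure r₂e^{iθ₂}+r₃e^{iθ₃}=r₁+r₄e^{iθ₄} gives r₂ω₂e^{iθ₂}+r₃ω₃e^{iθ₃}=r₄ω₄e^{iθ₄}.
Eliminating the other unknown: ω₄ = r₂ω₂ sin(θ₂−θ₃) / [r₄ sin(θ₄−θ₃)].
Numerator sine = -0.88862; denominator sine = +0.53288.
Result = 0.1008·24.1·(-0.88862) / (0.3346·(+0.53288)) = -12.107 rad/s; magnitude 12.107 rad/s.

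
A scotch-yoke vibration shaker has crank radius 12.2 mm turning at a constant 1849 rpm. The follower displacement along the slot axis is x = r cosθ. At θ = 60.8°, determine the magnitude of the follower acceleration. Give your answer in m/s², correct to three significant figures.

223

ω = 193.6 rad/s (from 1849 rpm).
x = r cosθ ⇒ ẍ = −rω² cosθ (ω constant).
|a| = rω²|cosθ| = 0.0122·(193.6)²·|cos 60.8°| = 223.14 m/s².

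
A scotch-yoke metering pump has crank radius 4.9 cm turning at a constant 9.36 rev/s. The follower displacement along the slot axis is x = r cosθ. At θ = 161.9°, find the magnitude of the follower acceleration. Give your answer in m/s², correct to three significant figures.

ω = 58.81 rad/s (from 9.36 rev/s).
x = r cosθ ⇒ ẍ = −rω² cosθ (ω constant).
|a| = rω²|cosθ| = 0.049·(58.81)²·|cos 161.9°| = 161.09 m/s².

161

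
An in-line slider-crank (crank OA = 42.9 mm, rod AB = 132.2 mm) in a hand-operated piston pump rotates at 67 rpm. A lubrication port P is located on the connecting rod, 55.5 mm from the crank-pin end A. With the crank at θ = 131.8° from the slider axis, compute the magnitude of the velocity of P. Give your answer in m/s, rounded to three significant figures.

ω = 7.016 rad/s.  Crank-pin speed |V_A| = rω = 0.301 m/s, perpendicular to OA.
Rod angle: sinφ = −(r/L) sinθ ⇒ φ = -13.999°; ω_rod = −rω cosθ/√(L²−r²sin²θ) = +1.564 rad/s.
V_P = V_A + ω_rod × AP, with AP = 0.0555 m along the rod.
Components: V_Px = −rω sinθ − a·ω_rod·sinφ = -0.20339 m/s;  V_Py = rω cosθ + a·ω_rod·cosφ = -0.1164 m/s.
|V_P| = √(V_Px² + V_Py²) = 0.23434 m/s.

0.234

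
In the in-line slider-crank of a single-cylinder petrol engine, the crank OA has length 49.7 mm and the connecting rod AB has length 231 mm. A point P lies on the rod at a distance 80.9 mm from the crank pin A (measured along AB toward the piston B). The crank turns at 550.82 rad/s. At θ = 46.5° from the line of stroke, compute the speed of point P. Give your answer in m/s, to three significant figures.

24.2

ω = 550.8 rad/s.  Crank-pin speed |V_A| = rω = 27.376 m/s, perpendicular to OA.
Rod angle: sinφ = −(r/L) sinθ ⇒ φ = -8.979°; ω_rod = −rω cosθ/√(L²−r²sin²θ) = -82.589 rad/s.
V_P = V_A + ω_rod × AP, with AP = 0.0809 m along the rod.
Components: V_Px = −rω sinθ − a·ω_rod·sinφ = -20.9 m/s;  V_Py = rω cosθ + a·ω_rod·cosφ = +12.245 m/s.
|V_P| = √(V_Px² + V_Py²) = 24.223 m/s.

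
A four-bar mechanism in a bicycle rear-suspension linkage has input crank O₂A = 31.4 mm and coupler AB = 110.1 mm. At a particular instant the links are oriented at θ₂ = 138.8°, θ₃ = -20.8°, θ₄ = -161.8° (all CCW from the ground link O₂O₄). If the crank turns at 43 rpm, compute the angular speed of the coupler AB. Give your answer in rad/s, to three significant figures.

ω₂ = 4.503 rad/s (from 43 rpm).
Differentiating the loop-closure r₂e^{iθ₂}+r₃e^{iθ₃}=r₁+r₄e^{iθ₄} gives r₂ω₂e^{iθ₂}+r₃ω₃e^{iθ₃}=r₄ω₄e^{iθ₄}.
Eliminating the other unknown: ω₃ = r₂ω₂ sin(θ₄−θ₂) / [r₃ sin(θ₃−θ₄)].
Numerator sine = +0.86074; denominator sine = +0.62932.
Result = 0.0314·4.503·(+0.86074) / (0.1101·(+0.62932)) = +1.7565 rad/s; magnitude 1.7565 rad/s.

1.76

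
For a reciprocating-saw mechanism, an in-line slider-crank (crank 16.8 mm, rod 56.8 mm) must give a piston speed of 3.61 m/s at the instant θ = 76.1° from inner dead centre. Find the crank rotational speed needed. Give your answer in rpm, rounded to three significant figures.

1970

For an in-line slider-crank, |v_piston| = rω|sinθ|·[1 + r cosθ/√(L² − r² sin²θ)].
With r = 0.0168 m, L = 0.0568 m, θ = 76.1°: the bracketed kinematic factor |dx/dθ| = 0.017518 m.
ω = v/|dx/dθ| = 3.61/0.017518 = 206.08 rad/s.
N = 60ω/(2π) = 1967.9 rpm.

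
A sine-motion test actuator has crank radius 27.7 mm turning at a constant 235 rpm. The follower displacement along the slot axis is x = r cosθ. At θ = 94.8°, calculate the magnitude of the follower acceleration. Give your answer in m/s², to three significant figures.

1.40

ω = 24.61 rad/s (from 235 rpm).
x = r cosθ ⇒ ẍ = −rω² cosθ (ω constant).
|a| = rω²|cosθ| = 0.0277·(24.61)²·|cos 94.8°| = 1.4037 m/s².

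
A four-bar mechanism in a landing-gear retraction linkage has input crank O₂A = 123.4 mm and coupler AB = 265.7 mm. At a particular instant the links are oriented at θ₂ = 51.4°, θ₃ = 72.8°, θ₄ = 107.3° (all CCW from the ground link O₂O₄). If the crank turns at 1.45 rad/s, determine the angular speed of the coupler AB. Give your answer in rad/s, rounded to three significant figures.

ω₂ = 1.45 rad/s
Differentiating the loop-closure r₂e^{iθ₂}+r₃e^{iθ₃}=r₁+r₄e^{iθ₄} gives r₂ω₂e^{iθ₂}+r₃ω₃e^{iθ₃}=r₄ω₄e^{iθ₄}.
Eliminating the other unknown: ω₃ = r₂ω₂ sin(θ₄−θ₂) / [r₃ sin(θ₃−θ₄)].
Numerator sine = +0.82806; denominator sine = -0.56641.
Result = 0.1234·1.45·(+0.82806) / (0.2657·(-0.56641)) = -0.98452 rad/s; magnitude 0.98452 rad/s.

0.985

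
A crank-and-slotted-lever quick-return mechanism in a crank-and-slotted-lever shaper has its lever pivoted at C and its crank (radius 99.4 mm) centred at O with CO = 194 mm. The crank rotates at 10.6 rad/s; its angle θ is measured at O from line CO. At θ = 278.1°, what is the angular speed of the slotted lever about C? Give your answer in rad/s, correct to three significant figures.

ω = 10.6 rad/s
Crank pin A relative to C: A = (d + r cosθ, r sinθ); lever angle φ = atan2(r sinθ, d + r cosθ).
Differentiating tanφ: φ̇ = rω(d cosθ + r)/(d² + r² + 2dr cosθ).
d² + r² + 2dr cosθ = |CA|² = 0.0529505 m²;  d cosθ + r = +0.12673 m.
|ω_lever| = |0.0994·10.6·+0.12673| / 0.0529505 = 2.5218 rad/s.

2.52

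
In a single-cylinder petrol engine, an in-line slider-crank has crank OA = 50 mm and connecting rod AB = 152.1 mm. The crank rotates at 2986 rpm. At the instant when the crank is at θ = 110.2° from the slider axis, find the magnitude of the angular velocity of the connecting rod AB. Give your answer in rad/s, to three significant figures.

ω = 312.7 rad/s (converted from 2986 rpm).
The rod makes angle φ with the slider axis where L sinφ = r sinθ; differentiating, L cosφ·φ̇ = r ω cosθ.
L cosφ = √(L² − r² sin²θ) = 0.14468 m.
|ω_rod| = r ω |cosθ| / √(L² − r² sin²θ) = 0.05·312.7·0.34530/0.14468 = 37.314 rad/s.

37.3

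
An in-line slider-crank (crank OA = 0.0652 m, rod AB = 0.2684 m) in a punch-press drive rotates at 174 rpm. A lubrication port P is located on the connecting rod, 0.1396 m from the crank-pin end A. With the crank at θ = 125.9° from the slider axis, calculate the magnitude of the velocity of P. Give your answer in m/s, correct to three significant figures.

0.950

ω = 18.22 rad/s.  Crank-pin speed |V_A| = rω = 1.188 m/s, perpendicular to OA.
Rod angle: sinφ = −(r/L) sinθ ⇒ φ = -11.348°; ω_rod = −rω cosθ/√(L²−r²sin²θ) = +2.6472 rad/s.
V_P = V_A + ω_rod × AP, with AP = 0.1396 m along the rod.
Components: V_Px = −rω sinθ − a·ω_rod·sinφ = -0.88963 m/s;  V_Py = rω cosθ + a·ω_rod·cosφ = -0.3343 m/s.
|V_P| = √(V_Px² + V_Py²) = 0.95037 m/s.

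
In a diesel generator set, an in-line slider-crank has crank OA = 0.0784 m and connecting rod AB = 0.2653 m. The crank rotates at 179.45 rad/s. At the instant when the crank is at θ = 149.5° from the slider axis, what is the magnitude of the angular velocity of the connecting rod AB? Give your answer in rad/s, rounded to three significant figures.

ω = 179.4 rad/s
The rod makes angle φ with the slider axis where L sinφ = r sinθ; differentiating, L cosφ·φ̇ = r ω cosθ.
L cosφ = √(L² − r² sin²θ) = 0.2623 m.
|ω_rod| = r ω |cosθ| / √(L² − r² sin²θ) = 0.0784·179.4·0.86163/0.2623 = 46.215 rad/s.

46.2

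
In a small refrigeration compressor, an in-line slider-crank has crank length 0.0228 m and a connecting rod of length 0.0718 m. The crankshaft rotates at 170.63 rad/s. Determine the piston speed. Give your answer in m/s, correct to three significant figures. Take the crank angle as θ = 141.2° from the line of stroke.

1.82

ω = 170.6 rad/s
For an in-line slider-crank, x = r cosθ + √(L² − r² sin²θ), so v = −rω sinθ·[1 + r cosθ/√(L² − r² sin²θ)].
With r = 0.0228 m, L = 0.0718 m, θ = 141.2°: √(L² − r² sin²θ) = 0.070364 m.
v = −0.0228·170.6·0.62660·[1 + 0.0228·-0.77934/0.070364] = -1.8221 m/s.
|v| = 1.8221 m/s.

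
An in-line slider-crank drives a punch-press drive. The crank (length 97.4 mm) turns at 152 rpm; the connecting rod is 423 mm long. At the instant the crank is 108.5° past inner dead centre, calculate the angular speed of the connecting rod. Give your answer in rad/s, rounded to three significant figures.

1.19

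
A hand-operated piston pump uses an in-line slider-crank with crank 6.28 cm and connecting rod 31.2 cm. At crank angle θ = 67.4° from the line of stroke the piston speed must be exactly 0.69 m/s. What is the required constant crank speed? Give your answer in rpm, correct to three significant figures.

105

For an in-line slider-crank, |v_piston| = rω|sinθ|·[1 + r cosθ/√(L² − r² sin²θ)].
With r = 0.0628 m, L = 0.312 m, θ = 67.4°: the bracketed kinematic factor |dx/dθ| = 0.062542 m.
ω = v/|dx/dθ| = 0.69/0.062542 = 11.033 rad/s.
N = 60ω/(2π) = 105.35 rpm.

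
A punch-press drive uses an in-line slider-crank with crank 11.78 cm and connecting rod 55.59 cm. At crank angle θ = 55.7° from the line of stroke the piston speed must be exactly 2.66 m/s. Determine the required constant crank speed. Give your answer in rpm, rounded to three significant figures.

233

For an in-line slider-crank, |v_piston| = rω|sinθ|·[1 + r cosθ/√(L² − r² sin²θ)].
With r = 0.1178 m, L = 0.5559 m, θ = 55.7°: the bracketed kinematic factor |dx/dθ| = 0.10912 m.
ω = v/|dx/dθ| = 2.66/0.10912 = 24.377 rad/s.
N = 60ω/(2π) = 232.79 rpm.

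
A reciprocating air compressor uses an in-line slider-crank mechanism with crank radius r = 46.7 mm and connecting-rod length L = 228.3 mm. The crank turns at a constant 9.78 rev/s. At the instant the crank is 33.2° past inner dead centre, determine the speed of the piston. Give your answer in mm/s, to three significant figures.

1840

ω = 2π·9.78 = 61.45 rad/s
For an in-line slider-crank, x = r cosθ + √(L² − r² sin²θ), so v = −rω sinθ·[1 + r cosθ/√(L² − r² sin²θ)].
With r = 0.0467 m, L = 0.2283 m, θ = 33.2°: √(L² − r² sin²θ) = 0.22686 m.
v = −0.0467·61.45·0.54756·[1 + 0.0467·0.83676/0.22686] = -1.842 m/s.
|v| = 1.842 m/s = 1842 mm/s.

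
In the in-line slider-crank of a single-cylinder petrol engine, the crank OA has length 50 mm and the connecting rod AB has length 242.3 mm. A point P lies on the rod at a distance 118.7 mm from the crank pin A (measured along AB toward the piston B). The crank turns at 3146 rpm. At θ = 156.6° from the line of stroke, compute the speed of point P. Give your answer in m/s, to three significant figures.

ω = 329.4 rad/s.  Crank-pin speed |V_A| = rω = 16.472 m/s, perpendicular to OA.
Rod angle: sinφ = −(r/L) sinθ ⇒ φ = -4.701°; ω_rod = −rω cosθ/√(L²−r²sin²θ) = +62.603 rad/s.
V_P = V_A + ω_rod × AP, with AP = 0.1187 m along the rod.
Components: V_Px = −rω sinθ − a·ω_rod·sinφ = -5.933 m/s;  V_Py = rω cosθ + a·ω_rod·cosφ = -7.7117 m/s.
|V_P| = √(V_Px² + V_Py²) = 9.7299 m/s.

9.73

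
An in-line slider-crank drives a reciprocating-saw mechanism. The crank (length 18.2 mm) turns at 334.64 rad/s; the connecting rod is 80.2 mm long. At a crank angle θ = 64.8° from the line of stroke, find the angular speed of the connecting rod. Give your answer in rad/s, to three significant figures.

33.0

ω = 334.6 rad/s
The rod makes angle φ with the slider axis where L sinφ = r sinθ; differentiating, L cosφ·φ̇ = r ω cosθ.
L cosφ = √(L² − r² sin²θ) = 0.078491 m.
|ω_rod| = r ω |cosθ| / √(L² − r² sin²θ) = 0.0182·334.6·0.42578/0.078491 = 33.038 rad/s.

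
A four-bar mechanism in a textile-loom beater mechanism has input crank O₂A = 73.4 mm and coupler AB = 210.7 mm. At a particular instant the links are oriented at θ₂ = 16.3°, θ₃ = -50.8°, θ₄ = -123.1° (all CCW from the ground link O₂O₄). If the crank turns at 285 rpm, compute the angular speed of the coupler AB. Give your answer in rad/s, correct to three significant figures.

7.10

ω₂ = 29.85 rad/s (from 285 rpm).
Differentiating the loop-closure r₂e^{iθ₂}+r₃e^{iθ₃}=r₁+r₄e^{iθ₄} gives r₂ω₂e^{iθ₂}+r₃ω₃e^{iθ₃}=r₄ω₄e^{iθ₄}.
Eliminating the other unknown: ω₃ = r₂ω₂ sin(θ₄−θ₂) / [r₃ sin(θ₃−θ₄)].
Numerator sine = -0.65077; denominator sine = +0.95266.
Result = 0.0734·29.85·(-0.65077) / (0.2107·(+0.95266)) = -7.1023 rad/s; magnitude 7.1023 rad/s.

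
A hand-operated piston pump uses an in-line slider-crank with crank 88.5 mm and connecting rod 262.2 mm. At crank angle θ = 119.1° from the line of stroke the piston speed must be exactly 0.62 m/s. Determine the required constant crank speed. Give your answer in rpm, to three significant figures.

For an in-line slider-crank, |v_piston| = rω|sinθ|·[1 + r cosθ/√(L² − r² sin²θ)].
With r = 0.0885 m, L = 0.2622 m, θ = 119.1°: the bracketed kinematic factor |dx/dθ| = 0.064044 m.
ω = v/|dx/dθ| = 0.62/0.064044 = 9.6808 rad/s.
N = 60ω/(2π) = 92.445 rpm.

92.4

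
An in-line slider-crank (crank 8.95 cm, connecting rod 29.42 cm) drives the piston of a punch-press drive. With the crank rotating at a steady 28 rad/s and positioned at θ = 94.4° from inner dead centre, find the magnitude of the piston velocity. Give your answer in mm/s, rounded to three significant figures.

2440

ω = 28 rad/s
For an in-line slider-crank, x = r cosθ + √(L² − r² sin²θ), so v = −rω sinθ·[1 + r cosθ/√(L² − r² sin²θ)].
With r = 0.0895 m, L = 0.2942 m, θ = 94.4°: √(L² − r² sin²θ) = 0.28034 m.
v = −0.0895·28·0.99705·[1 + 0.0895·-0.07672/0.28034] = -2.4374 m/s.
|v| = 2.4374 m/s = 2437.4 mm/s.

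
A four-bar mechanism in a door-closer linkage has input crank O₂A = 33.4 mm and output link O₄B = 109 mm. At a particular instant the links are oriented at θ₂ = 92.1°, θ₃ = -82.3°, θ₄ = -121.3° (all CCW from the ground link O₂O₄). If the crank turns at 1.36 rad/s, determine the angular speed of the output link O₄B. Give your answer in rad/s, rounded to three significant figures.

ω₂ = 1.36 rad/s
Differentiating the loop-closure r₂e^{iθ₂}+r₃e^{iθ₃}=r₁+r₄e^{iθ₄} gives r₂ω₂e^{iθ₂}+r₃ω₃e^{iθ₃}=r₄ω₄e^{iθ₄}.
Eliminating the other unknown: ω₄ = r₂ω₂ sin(θ₂−θ₃) / [r₄ sin(θ₄−θ₃)].
Numerator sine = +0.09758; denominator sine = -0.62932.
Result = 0.0334·1.36·(+0.09758) / (0.109·(-0.62932)) = -0.064619 rad/s; magnitude 0.064619 rad/s.

0.0646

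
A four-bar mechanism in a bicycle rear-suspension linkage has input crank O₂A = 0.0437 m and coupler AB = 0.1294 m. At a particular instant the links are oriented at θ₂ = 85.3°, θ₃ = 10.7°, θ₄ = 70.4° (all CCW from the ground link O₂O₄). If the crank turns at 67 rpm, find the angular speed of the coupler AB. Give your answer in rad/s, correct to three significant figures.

0.706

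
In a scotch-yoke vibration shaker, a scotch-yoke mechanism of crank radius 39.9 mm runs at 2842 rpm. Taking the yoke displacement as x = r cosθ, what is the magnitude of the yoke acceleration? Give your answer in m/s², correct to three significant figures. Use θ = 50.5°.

2250

ω = 297.6 rad/s (from 2842 rpm).
x = r cosθ ⇒ ẍ = −rω² cosθ (ω constant).
|a| = rω²|cosθ| = 0.0399·(297.6)²·|cos 50.5°| = 2248 m/s².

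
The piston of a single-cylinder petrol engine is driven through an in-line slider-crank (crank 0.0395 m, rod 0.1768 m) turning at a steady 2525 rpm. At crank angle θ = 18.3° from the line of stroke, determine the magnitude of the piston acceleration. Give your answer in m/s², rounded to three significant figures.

3120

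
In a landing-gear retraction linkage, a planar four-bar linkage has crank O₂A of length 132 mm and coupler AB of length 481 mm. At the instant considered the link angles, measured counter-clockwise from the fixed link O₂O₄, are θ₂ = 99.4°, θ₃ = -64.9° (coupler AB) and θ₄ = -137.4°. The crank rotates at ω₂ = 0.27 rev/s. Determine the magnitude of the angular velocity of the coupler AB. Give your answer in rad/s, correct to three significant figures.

ω₂ = 1.696 rad/s (from 0.27 rev/s).
Differentiating the loop-closure r₂e^{iθ₂}+r₃e^{iθ₃}=r₁+r₄e^{iθ₄} gives r₂ω₂e^{iθ₂}+r₃ω₃e^{iθ₃}=r₄ω₄e^{iθ₄}.
Eliminating the other unknown: ω₃ = r₂ω₂ sin(θ₄−θ₂) / [r₃ sin(θ₃−θ₄)].
Numerator sine = +0.83676; denominator sine = +0.95372.
Result = 0.132·1.696·(+0.83676) / (0.481·(+0.95372)) = +0.40847 rad/s; magnitude 0.40847 rad/s.

0.408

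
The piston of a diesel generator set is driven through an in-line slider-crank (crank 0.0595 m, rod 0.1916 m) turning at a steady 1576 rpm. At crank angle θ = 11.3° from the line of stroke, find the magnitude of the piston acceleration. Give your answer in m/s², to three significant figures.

ω = 2π·1576/60 = 165 rad/s
x(θ) = r cosθ + √(L² − r² sin²θ); with ω constant, a = ω²·d²x/dθ².
d²x/dθ² = −r cosθ − r²(cos2θ)/√u − r⁴ sin²2θ/(4u^{3/2}),  u = L² − r² sin²θ = 0.0365746 m².
Substituting r = 0.0595 m, L = 0.1916 m, θ = 11.3°: d²x/dθ² = -0.075503 m.
a = ω²·d²x/dθ² = (165)²·(-0.075503) = -2056.5 m/s²;  |a| = 2056.5 m/s².

2060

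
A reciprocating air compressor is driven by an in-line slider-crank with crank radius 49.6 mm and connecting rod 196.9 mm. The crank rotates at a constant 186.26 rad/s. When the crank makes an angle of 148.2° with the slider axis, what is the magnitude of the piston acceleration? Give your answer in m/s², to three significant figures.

ω = 186.3 rad/s
x(θ) = r cosθ + √(L² − r² sin²θ); with ω constant, a = ω²·d²x/dθ².
d²x/dθ² = −r cosθ − r²(cos2θ)/√u − r⁴ sin²2θ/(4u^{3/2}),  u = L² − r² sin²θ = 0.0380865 m².
Substituting r = 0.0496 m, L = 0.1969 m, θ = 148.2°: d²x/dθ² = +0.036386 m.
a = ω²·d²x/dθ² = (186.3)²·(+0.036386) = +1262.3 m/s²;  |a| = 1262.3 m/s².

1260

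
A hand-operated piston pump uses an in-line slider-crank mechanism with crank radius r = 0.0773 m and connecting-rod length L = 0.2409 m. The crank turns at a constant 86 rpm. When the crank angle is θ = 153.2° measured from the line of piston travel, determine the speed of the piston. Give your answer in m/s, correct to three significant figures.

ω = 2π·86/60 = 9.006 rad/s
For an in-line slider-crank, x = r cosθ + √(L² − r² sin²θ), so v = −rω sinθ·[1 + r cosθ/√(L² − r² sin²θ)].
With r = 0.0773 m, L = 0.2409 m, θ = 153.2°: √(L² − r² sin²θ) = 0.23837 m.
v = −0.0773·9.006·0.45088·[1 + 0.0773·-0.89259/0.23837] = -0.22303 m/s.
|v| = 0.22303 m/s.

0.223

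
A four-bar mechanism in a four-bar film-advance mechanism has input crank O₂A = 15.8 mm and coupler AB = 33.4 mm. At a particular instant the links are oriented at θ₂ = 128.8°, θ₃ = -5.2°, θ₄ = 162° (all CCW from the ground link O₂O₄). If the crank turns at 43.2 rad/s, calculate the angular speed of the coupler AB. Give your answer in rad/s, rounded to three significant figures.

50.5

ω₂ = 43.2 rad/s
Differentiating the loop-closure r₂e^{iθ₂}+r₃e^{iθ₃}=r₁+r₄e^{iθ₄} gives r₂ω₂e^{iθ₂}+r₃ω₃e^{iθ₃}=r₄ω₄e^{iθ₄}.
Eliminating the other unknown: ω₃ = r₂ω₂ sin(θ₄−θ₂) / [r₃ sin(θ₃−θ₄)].
Numerator sine = +0.54756; denominator sine = -0.22155.
Result = 0.0158·43.2·(+0.54756) / (0.0334·(-0.22155)) = -50.508 rad/s; magnitude 50.508 rad/s.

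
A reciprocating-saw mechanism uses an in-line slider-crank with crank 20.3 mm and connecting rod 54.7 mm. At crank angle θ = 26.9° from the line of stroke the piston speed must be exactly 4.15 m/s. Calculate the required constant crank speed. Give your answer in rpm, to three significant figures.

3230

For an in-line slider-crank, |v_piston| = rω|sinθ|·[1 + r cosθ/√(L² − r² sin²θ)].
With r = 0.0203 m, L = 0.0547 m, θ = 26.9°: the bracketed kinematic factor |dx/dθ| = 0.012268 m.
ω = v/|dx/dθ| = 4.15/0.012268 = 338.28 rad/s.
N = 60ω/(2π) = 3230.4 rpm.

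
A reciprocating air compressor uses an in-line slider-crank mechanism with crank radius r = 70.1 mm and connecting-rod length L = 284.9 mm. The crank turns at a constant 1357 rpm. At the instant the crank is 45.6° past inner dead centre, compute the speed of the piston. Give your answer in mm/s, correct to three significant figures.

ω = 2π·1357/60 = 142.1 rad/s
For an in-line slider-crank, x = r cosθ + √(L² − r² sin²θ), so v = −rω sinθ·[1 + r cosθ/√(L² − r² sin²θ)].
With r = 0.0701 m, L = 0.2849 m, θ = 45.6°: √(L² − r² sin²θ) = 0.28046 m.
v = −0.0701·142.1·0.71447·[1 + 0.0701·0.69966/0.28046] = -8.3619 m/s.
|v| = 8.3619 m/s = 8361.9 mm/s.

8360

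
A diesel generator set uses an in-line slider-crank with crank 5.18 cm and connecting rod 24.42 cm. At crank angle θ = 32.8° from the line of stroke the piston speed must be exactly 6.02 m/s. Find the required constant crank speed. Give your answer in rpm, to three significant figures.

For an in-line slider-crank, |v_piston| = rω|sinθ|·[1 + r cosθ/√(L² − r² sin²θ)].
With r = 0.0518 m, L = 0.2442 m, θ = 32.8°: the bracketed kinematic factor |dx/dθ| = 0.033097 m.
ω = v/|dx/dθ| = 6.02/0.033097 = 181.89 rad/s.
N = 60ω/(2π) = 1736.9 rpm.

1740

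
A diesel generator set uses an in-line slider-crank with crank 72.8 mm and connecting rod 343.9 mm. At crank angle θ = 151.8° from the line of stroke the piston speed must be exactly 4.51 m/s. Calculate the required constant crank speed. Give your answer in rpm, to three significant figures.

For an in-line slider-crank, |v_piston| = rω|sinθ|·[1 + r cosθ/√(L² − r² sin²θ)].
With r = 0.0728 m, L = 0.3439 m, θ = 151.8°: the bracketed kinematic factor |dx/dθ| = 0.027951 m.
ω = v/|dx/dθ| = 4.51/0.027951 = 161.35 rad/s.
N = 60ω/(2π) = 1540.8 rpm.

1540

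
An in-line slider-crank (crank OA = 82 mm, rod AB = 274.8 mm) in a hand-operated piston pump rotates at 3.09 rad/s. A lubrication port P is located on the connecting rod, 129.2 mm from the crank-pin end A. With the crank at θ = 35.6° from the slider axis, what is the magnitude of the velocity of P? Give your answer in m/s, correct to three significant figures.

ω = 3.09 rad/s.  Crank-pin speed |V_A| = rω = 0.25338 m/s, perpendicular to OA.
Rod angle: sinφ = −(r/L) sinθ ⇒ φ = -10.003°; ω_rod = −rω cosθ/√(L²−r²sin²θ) = -0.76129 rad/s.
V_P = V_A + ω_rod × AP, with AP = 0.1292 m along the rod.
Components: V_Px = −rω sinθ − a·ω_rod·sinφ = -0.16458 m/s;  V_Py = rω cosθ + a·ω_rod·cosφ = +0.10916 m/s.
|V_P| = √(V_Px² + V_Py²) = 0.19749 m/s.

0.197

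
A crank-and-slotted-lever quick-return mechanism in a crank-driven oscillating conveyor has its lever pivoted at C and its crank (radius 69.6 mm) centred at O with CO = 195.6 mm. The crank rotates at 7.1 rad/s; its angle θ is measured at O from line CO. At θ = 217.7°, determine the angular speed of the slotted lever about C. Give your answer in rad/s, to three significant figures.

ω = 7.1 rad/s
Crank pin A relative to C: A = (d + r cosθ, r sinθ); lever angle φ = atan2(r sinθ, d + r cosθ).
Differentiating tanφ: φ̇ = rω(d cosθ + r)/(d² + r² + 2dr cosθ).
d² + r² + 2dr cosθ = |CA|² = 0.0215605 m²;  d cosθ + r = -0.085163 m.
|ω_lever| = |0.0696·7.1·-0.085163| / 0.0215605 = 1.9519 rad/s.

1.95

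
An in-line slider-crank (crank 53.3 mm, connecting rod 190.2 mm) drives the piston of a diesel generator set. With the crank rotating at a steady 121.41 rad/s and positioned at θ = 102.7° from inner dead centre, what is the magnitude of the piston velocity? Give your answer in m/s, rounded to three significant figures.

5.91

ω = 121.4 rad/s
For an in-line slider-crank, x = r cosθ + √(L² − r² sin²θ), so v = −rω sinθ·[1 + r cosθ/√(L² − r² sin²θ)].
With r = 0.0533 m, L = 0.1902 m, θ = 102.7°: √(L² − r² sin²θ) = 0.18295 m.
v = −0.0533·121.4·0.97553·[1 + 0.0533·-0.21985/0.18295] = -5.9085 m/s.
|v| = 5.9085 m/s.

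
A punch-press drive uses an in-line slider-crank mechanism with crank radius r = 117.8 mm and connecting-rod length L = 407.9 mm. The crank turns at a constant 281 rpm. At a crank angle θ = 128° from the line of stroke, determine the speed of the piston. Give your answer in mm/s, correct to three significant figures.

ω = 2π·281/60 = 29.43 rad/s
For an in-line slider-crank, x = r cosθ + √(L² − r² sin²θ), so v = −rω sinθ·[1 + r cosθ/√(L² − r² sin²θ)].
With r = 0.1178 m, L = 0.4079 m, θ = 128°: √(L² − r² sin²θ) = 0.3972 m.
v = −0.1178·29.43·0.78801·[1 + 0.1178·-0.61566/0.3972] = -2.2328 m/s.
|v| = 2.2328 m/s = 2232.8 mm/s.

2230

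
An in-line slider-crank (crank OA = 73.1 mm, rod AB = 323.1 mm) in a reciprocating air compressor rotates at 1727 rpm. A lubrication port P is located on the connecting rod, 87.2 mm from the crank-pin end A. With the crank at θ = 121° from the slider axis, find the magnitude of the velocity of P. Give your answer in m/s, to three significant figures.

12.0

ω = 180.9 rad/s.  Crank-pin speed |V_A| = rω = 13.22 m/s, perpendicular to OA.
Rod angle: sinφ = −(r/L) sinθ ⇒ φ = -11.182°; ω_rod = −rω cosθ/√(L²−r²sin²θ) = +21.482 rad/s.
V_P = V_A + ω_rod × AP, with AP = 0.0872 m along the rod.
Components: V_Px = −rω sinθ − a·ω_rod·sinφ = -10.969 m/s;  V_Py = rω cosθ + a·ω_rod·cosφ = -4.9713 m/s.
|V_P| = √(V_Px² + V_Py²) = 12.043 m/s.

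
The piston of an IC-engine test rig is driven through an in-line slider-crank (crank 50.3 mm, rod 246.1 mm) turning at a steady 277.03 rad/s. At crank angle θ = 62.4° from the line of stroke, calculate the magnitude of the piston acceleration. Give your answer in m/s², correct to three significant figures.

1340

ω = 277 rad/s
x(θ) = r cosθ + √(L² − r² sin²θ); with ω constant, a = ω²·d²x/dθ².
d²x/dθ² = −r cosθ − r²(cos2θ)/√u − r⁴ sin²2θ/(4u^{3/2}),  u = L² − r² sin²θ = 0.0585782 m².
Substituting r = 0.0503 m, L = 0.2461 m, θ = 62.4°: d²x/dθ² = -0.017414 m.
a = ω²·d²x/dθ² = (277)²·(-0.017414) = -1336.4 m/s²;  |a| = 1336.4 m/s².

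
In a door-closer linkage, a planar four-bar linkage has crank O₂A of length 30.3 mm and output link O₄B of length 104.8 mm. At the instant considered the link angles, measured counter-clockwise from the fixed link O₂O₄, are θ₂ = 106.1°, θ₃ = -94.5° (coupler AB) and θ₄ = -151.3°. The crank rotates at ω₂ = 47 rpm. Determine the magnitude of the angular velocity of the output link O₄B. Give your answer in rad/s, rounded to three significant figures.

0.598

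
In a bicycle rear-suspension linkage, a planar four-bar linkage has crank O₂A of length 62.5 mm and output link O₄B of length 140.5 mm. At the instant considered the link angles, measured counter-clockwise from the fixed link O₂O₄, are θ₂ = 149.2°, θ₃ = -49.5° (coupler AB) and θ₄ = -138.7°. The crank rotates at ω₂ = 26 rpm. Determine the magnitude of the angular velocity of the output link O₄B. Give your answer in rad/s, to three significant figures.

ω₂ = 2.723 rad/s (from 26 rpm).
Differentiating the loop-closure r₂e^{iθ₂}+r₃e^{iθ₃}=r₁+r₄e^{iθ₄} gives r₂ω₂e^{iθ₂}+r₃ω₃e^{iθ₃}=r₄ω₄e^{iθ₄}.
Eliminating the other unknown: ω₄ = r₂ω₂ sin(θ₂−θ₃) / [r₄ sin(θ₄−θ₃)].
Numerator sine = -0.32061; denominator sine = -0.99990.
Result = 0.0625·2.723·(-0.32061) / (0.1405·(-0.99990)) = +0.38836 rad/s; magnitude 0.38836 rad/s.

0.388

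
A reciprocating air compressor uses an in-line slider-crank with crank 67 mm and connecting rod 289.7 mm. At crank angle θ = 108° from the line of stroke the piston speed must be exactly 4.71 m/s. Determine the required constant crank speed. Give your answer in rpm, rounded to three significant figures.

762

For an in-line slider-crank, |v_piston| = rω|sinθ|·[1 + r cosθ/√(L² − r² sin²θ)].
With r = 0.067 m, L = 0.2897 m, θ = 108°: the bracketed kinematic factor |dx/dθ| = 0.059052 m.
ω = v/|dx/dθ| = 4.71/0.059052 = 79.76 rad/s.
N = 60ω/(2π) = 761.65 rpm.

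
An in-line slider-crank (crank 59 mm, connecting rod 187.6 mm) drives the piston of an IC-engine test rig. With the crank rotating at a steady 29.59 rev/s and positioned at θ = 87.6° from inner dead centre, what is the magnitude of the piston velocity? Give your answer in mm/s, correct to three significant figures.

11100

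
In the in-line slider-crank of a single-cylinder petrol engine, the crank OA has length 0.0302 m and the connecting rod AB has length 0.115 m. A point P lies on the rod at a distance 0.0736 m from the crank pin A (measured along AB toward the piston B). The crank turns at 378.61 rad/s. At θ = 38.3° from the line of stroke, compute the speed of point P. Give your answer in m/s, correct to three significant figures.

ω = 378.6 rad/s.  Crank-pin speed |V_A| = rω = 11.434 m/s, perpendicular to OA.
Rod angle: sinφ = −(r/L) sinθ ⇒ φ = -9.367°; ω_rod = −rω cosθ/√(L²−r²sin²θ) = -79.082 rad/s.
V_P = V_A + ω_rod × AP, with AP = 0.0736 m along the rod.
Components: V_Px = −rω sinθ − a·ω_rod·sinφ = -8.0339 m/s;  V_Py = rω cosθ + a·ω_rod·cosφ = +3.2303 m/s.
|V_P| = √(V_Px² + V_Py²) = 8.659 m/s.

8.66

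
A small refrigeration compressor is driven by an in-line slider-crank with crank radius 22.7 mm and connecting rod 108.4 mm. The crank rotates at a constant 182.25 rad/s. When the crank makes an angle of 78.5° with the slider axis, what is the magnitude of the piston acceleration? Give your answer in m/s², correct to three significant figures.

ω = 182.2 rad/s
x(θ) = r cosθ + √(L² − r² sin²θ); with ω constant, a = ω²·d²x/dθ².
d²x/dθ² = −r cosθ − r²(cos2θ)/√u − r⁴ sin²2θ/(4u^{3/2}),  u = L² − r² sin²θ = 0.0112558 m².
Substituting r = 0.0227 m, L = 0.1084 m, θ = 78.5°: d²x/dθ² = -6.3284e-05 m.
a = ω²·d²x/dθ² = (182.2)²·(-6.3284e-05) = -2.102 m/s²;  |a| = 2.102 m/s².

2.10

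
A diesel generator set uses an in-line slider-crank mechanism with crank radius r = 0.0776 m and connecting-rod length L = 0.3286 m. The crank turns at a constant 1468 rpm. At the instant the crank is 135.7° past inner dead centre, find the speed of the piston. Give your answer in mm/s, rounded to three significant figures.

6900

ω = 2π·1468/60 = 153.7 rad/s
For an in-line slider-crank, x = r cosθ + √(L² − r² sin²θ), so v = −rω sinθ·[1 + r cosθ/√(L² − r² sin²θ)].
With r = 0.0776 m, L = 0.3286 m, θ = 135.7°: √(L² − r² sin²θ) = 0.3241 m.
v = −0.0776·153.7·0.69842·[1 + 0.0776·-0.71569/0.3241] = -6.9039 m/s.
|v| = 6.9039 m/s = 6903.9 mm/s.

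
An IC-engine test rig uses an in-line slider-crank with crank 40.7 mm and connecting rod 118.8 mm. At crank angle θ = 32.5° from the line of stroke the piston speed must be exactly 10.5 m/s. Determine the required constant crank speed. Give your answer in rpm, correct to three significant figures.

3540

For an in-line slider-crank, |v_piston| = rω|sinθ|·[1 + r cosθ/√(L² − r² sin²θ)].
With r = 0.0407 m, L = 0.1188 m, θ = 32.5°: the bracketed kinematic factor |dx/dθ| = 0.028297 m.
ω = v/|dx/dθ| = 10.5/0.028297 = 371.07 rad/s.
N = 60ω/(2π) = 3543.5 rpm.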